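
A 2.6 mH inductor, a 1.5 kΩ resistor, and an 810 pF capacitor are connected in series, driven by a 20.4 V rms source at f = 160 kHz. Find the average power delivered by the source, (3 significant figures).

150 mW

ω = 2πf = 1.005e+06 rad/s
X_L = ωL = 2610 Ω
X_C = 1/(ωC) = 1230 Ω
Net reactance X = X_L − X_C = 1390 Ω
Z = 1500 + j1390 Ω
|Z| = √(1500² + 1390²) = 2040 Ω
∠Z = arctan(1390/1500) = 42.7°
I = V/|Z| = 9.99 mA
P = VI cos φ = 20.4 × 0.00999 × cos(42.7°) = 150 mW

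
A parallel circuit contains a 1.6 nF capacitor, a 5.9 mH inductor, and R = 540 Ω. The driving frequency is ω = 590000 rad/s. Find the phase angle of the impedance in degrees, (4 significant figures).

X_L = ωL = 3481 Ω
X_C = 1/(ωC) = 1059 Ω
Parallel: admittances add. Y = 1/R + 1/(jωL) + jωC
Y = (0.001852 + j0.0006567) S
|Y| = 0.001965 S → |Z| = 1/|Y| = 508.9 Ω, ∠Z = −∠Y = -19.53°

-19.53°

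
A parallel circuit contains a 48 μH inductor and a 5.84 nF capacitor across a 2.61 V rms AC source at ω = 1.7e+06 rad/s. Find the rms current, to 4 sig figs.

6.073 mA

X_L = ωL = 81.60 Ω
X_C = 1/(ωC) = 100.7 Ω
Parallel: admittances add. Y = 1/(jωL) + jωC
Y = (0 − j0.002327) S
|Y| = 0.002327 S → |Z| = 1/|Y| = 429.8 Ω, ∠Z = −∠Y = 90.00°
I = V/|Z| = 2.61/429.8 = 6.073 mA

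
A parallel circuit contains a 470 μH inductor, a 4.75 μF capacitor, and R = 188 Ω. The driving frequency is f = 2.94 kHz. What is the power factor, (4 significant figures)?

0.1903

ω = 2πf = 18470 rad/s
X_L = ωL = 8.682 Ω
X_C = 1/(ωC) = 11.40 Ω
Parallel: admittances add. Y = 1/R + 1/(jωL) + jωC
Y = (0.005319 − j0.02743) S
|Y| = 0.02795 S → |Z| = 1/|Y| = 35.78 Ω, ∠Z = −∠Y = 79.03°
cos φ = cos(79.03°) = 0.1903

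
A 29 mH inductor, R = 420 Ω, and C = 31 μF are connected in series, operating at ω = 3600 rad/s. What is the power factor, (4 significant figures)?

X_L = ωL = 104.4 Ω
X_C = 1/(ωC) = 8.961 Ω
Net reactance X = X_L − X_C = 95.44 Ω
Z = 420.0 + j95.44 Ω
|Z| = √(420.0² + 95.44²) = 430.7 Ω
∠Z = arctan(95.44/420.0) = 12.80°
cos φ = cos(12.80°) = 0.9751

0.9751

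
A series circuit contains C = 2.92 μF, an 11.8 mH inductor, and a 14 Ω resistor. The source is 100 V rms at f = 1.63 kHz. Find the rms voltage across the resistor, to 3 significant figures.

ω = 2πf = 10240 rad/s
X_L = ωL = 121 Ω
X_C = 1/(ωC) = 33.4 Ω
Net reactance X = X_L − X_C = 87.4 Ω
Z = 14.0 + j87.4 Ω
|Z| = √(14.0² + 87.4²) = 88.5 Ω
I = V/|Z| = 1.13 A
V_R = I·|Z_R| = 1.13 × 14.0 = 15.8 V

15.8 V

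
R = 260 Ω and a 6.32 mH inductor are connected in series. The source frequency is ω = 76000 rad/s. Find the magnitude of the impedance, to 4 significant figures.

546.2 Ω

X_L = ωL = 480.3 Ω
Z = 260.0 + j480.3 Ω
|Z| = √(260.0² + 480.3²) = 546.2 Ω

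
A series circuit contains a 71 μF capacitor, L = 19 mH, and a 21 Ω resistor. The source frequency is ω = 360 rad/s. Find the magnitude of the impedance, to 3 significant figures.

X_L = ωL = 6.84 Ω
X_C = 1/(ωC) = 39.1 Ω
Net reactance X = X_L − X_C = -32.3 Ω
Z = 21.0 − j32.3 Ω
|Z| = √(21.0² + 32.3²) = 38.5 Ω

38.5 Ω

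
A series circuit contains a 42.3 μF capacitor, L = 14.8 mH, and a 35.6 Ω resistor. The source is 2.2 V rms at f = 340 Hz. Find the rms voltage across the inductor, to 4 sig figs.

1.692 V

ω = 2πf = 2136 rad/s
X_L = ωL = 31.62 Ω
X_C = 1/(ωC) = 11.07 Ω
Net reactance X = X_L − X_C = 20.55 Ω
Z = 35.60 + j20.55 Ω
|Z| = √(35.60² + 20.55²) = 41.11 Ω
I = V/|Z| = 53.52 mA
V_L = I·|Z_L| = 0.05352 × 31.62 = 1.692 V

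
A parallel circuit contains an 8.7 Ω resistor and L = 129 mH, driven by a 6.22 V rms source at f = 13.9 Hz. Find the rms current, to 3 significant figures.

903 mA

ω = 2πf = 87.34 rad/s
X_L = ωL = 11.3 Ω
Parallel: admittances add. Y = 1/R + 1/(jωL)
Y = (0.115 − j0.0888) S
|Y| = 0.145 S → |Z| = 1/|Y| = 6.89 Ω, ∠Z = −∠Y = 37.7°
I = V/|Z| = 6.22/6.89 = 903 mA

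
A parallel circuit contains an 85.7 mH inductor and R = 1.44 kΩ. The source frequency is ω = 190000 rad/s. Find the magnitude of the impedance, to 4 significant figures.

1434 Ω

X_L = ωL = 16280 Ω
Parallel: admittances add. Y = 1/R + 1/(jωL)
Y = (0.0006944 − j6.141e-05) S
|Y| = 0.0006972 S → |Z| = 1/|Y| = 1434 Ω, ∠Z = −∠Y = 5.054°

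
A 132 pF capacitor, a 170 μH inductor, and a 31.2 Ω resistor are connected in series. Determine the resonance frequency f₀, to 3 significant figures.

1.06 MHz

ω₀ = 1/√(LC) = 1/√(0.00017 × 1.32e-10) = 6.676e+06 rad/s
f₀ = ω₀/(2π) = 1.06 MHz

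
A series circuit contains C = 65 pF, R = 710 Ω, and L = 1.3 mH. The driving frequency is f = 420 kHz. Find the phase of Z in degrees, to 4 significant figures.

ω = 2πf = 2.639e+06 rad/s
X_L = ωL = 3431 Ω
X_C = 1/(ωC) = 5830 Ω
Net reactance X = X_L − X_C = -2399 Ω
Z = 710.0 − j2399 Ω
|Z| = √(710.0² + 2399²) = 2502 Ω
∠Z = arctan(-2399/710.0) = -73.52°

-73.52°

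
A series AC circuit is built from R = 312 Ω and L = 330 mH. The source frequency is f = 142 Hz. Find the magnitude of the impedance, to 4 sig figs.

429.0 Ω

ω = 2πf = 892.2 rad/s
X_L = ωL = 294.4 Ω
Z = 312.0 + j294.4 Ω
|Z| = √(312.0² + 294.4²) = 429.0 Ω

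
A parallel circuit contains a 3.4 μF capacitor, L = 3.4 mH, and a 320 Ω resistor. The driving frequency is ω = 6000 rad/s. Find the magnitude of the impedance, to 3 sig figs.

34.7 Ω

X_L = ωL = 20.4 Ω
X_C = 1/(ωC) = 49.0 Ω
Parallel: admittances add. Y = 1/R + 1/(jωL) + jωC
Y = (0.00313 − j0.0286) S
|Y| = 0.0288 S → |Z| = 1/|Y| = 34.7 Ω, ∠Z = −∠Y = 83.8°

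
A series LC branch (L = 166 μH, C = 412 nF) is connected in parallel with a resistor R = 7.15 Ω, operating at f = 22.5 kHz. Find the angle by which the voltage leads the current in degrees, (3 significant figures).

ω = 2πf = 141400 rad/s
X_L = ωL = 23.5 Ω
X_C = 1/(ωC) = 17.2 Ω
Branch 1: Z₁ = R = 7.15 Ω
Branch 2 (series LC): Z₂ = j(X_L − X_C) = j6.30 Ω
Parallel: Z = Z₁Z₂/(Z₁+Z₂), |Z| = 4.73 Ω, ∠Z = 48.6°

48.6°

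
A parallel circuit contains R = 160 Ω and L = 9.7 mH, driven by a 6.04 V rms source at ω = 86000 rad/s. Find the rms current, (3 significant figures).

X_L = ωL = 834 Ω
Parallel: admittances add. Y = 1/R + 1/(jωL)
Y = (0.00625 − j0.00120) S
|Y| = 0.00636 S → |Z| = 1/|Y| = 157 Ω, ∠Z = −∠Y = 10.9°
I = V/|Z| = 6.04/157 = 38.4 mA

38.4 mA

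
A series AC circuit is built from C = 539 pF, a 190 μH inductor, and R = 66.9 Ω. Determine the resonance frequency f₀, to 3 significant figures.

ω₀ = 1/√(LC) = 1/√(0.00019 × 5.39e-10) = 3.125e+06 rad/s
f₀ = ω₀/(2π) = 497 kHz

497 kHz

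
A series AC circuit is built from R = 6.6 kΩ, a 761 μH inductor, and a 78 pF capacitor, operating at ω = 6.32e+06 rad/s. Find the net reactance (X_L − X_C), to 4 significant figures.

2781 Ω

X_L = ωL = 4810 Ω
X_C = 1/(ωC) = 2029 Ω
X = 4810 − 2029 = 2781 Ω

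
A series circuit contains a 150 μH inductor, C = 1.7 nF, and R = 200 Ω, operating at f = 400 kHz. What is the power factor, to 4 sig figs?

0.8136

ω = 2πf = 2.513e+06 rad/s
X_L = ωL = 377.0 Ω
X_C = 1/(ωC) = 234.1 Ω
Net reactance X = X_L − X_C = 142.9 Ω
Z = 200.0 + j142.9 Ω
|Z| = √(200.0² + 142.9²) = 245.8 Ω
∠Z = arctan(142.9/200.0) = 35.55°
cos φ = cos(35.55°) = 0.8136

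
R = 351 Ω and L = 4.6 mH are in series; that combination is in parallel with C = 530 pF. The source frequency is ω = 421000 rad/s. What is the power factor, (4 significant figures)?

0.3111

X_L = ωL = 1937 Ω
X_C = 1/(ωC) = 4482 Ω
Branch 1 (R+jX_L): Z₁ = 351.0 + j1937 Ω, |Z₁| = 1968 Ω
Branch 2 (−jX_C): Z₂ = −j4482 Ω
Parallel: Z = Z₁Z₂/(Z₁+Z₂), |Z| = 3433 Ω, ∠Z = 71.87°
cos φ = cos(71.87°) = 0.3111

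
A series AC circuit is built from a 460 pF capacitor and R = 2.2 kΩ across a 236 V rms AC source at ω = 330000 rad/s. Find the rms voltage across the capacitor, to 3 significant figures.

X_C = 1/(ωC) = 6590 Ω
Z = 2200 − j6590 Ω
|Z| = √(2200² + 6590²) = 6950 Ω
I = V/|Z| = 34.0 mA
V_C = I·|Z_C| = 0.0340 × 6590 = 224 V

224 V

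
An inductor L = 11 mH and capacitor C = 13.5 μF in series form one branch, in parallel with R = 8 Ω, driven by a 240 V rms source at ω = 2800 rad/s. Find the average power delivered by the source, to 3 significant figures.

X_L = ωL = 30.8 Ω
X_C = 1/(ωC) = 26.5 Ω
Branch 1: Z₁ = R = 8.00 Ω
Branch 2 (series LC): Z₂ = j(X_L − X_C) = j4.34 Ω
Parallel: Z = Z₁Z₂/(Z₁+Z₂), |Z| = 3.82 Ω, ∠Z = 61.5°
I = V/|Z| = 62.9 A
P = VI cos φ = 240 × 62.9 × cos(61.5°) = 7.20 kW

7.20 kW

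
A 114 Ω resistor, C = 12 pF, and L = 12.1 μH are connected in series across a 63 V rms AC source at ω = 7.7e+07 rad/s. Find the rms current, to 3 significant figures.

X_L = ωL = 932 Ω
X_C = 1/(ωC) = 1080 Ω
Net reactance X = X_L − X_C = -151 Ω
Z = 114 − j151 Ω
|Z| = √(114² + 151²) = 189 Ω
I = V/|Z| = 63/189 = 334 mA

334 mA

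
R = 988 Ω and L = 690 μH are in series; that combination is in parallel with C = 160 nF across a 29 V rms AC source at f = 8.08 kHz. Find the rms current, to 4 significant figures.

236.3 mA

ω = 2πf = 50770 rad/s
X_L = ωL = 35.03 Ω
X_C = 1/(ωC) = 123.1 Ω
Branch 1 (R+jX_L): Z₁ = 988.0 + j35.03 Ω, |Z₁| = 988.6 Ω
Branch 2 (−jX_C): Z₂ = −j123.1 Ω
Parallel: Z = Z₁Z₂/(Z₁+Z₂), |Z| = 122.7 Ω, ∠Z = -82.88°
I = V/|Z| = 29/122.7 = 236.3 mA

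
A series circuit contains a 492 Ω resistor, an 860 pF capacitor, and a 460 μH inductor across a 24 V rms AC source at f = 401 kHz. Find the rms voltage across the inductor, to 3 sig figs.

32.6 V

ω = 2πf = 2.52e+06 rad/s
X_L = ωL = 1160 Ω
X_C = 1/(ωC) = 462 Ω
Net reactance X = X_L − X_C = 697 Ω
Z = 492 + j697 Ω
|Z| = √(492² + 697²) = 854 Ω
I = V/|Z| = 28.1 mA
V_L = I·|Z_L| = 0.0281 × 1160 = 32.6 V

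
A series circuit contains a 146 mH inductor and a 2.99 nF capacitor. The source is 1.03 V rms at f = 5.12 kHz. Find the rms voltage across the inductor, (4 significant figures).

ω = 2πf = 32170 rad/s
X_L = ωL = 4697 Ω
X_C = 1/(ωC) = 10400 Ω
Net reactance X = X_L − X_C = -5699 Ω
Z = − j5699 Ω
|Z| = √(0² + 5699²) = 5699 Ω
I = V/|Z| = 180.7 μA
V_L = I·|Z_L| = 0.0001807 × 4697 = 0.8488 V

0.8488 V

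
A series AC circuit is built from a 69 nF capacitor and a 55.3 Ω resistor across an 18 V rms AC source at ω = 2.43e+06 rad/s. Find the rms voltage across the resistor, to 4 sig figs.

17.90 V

X_C = 1/(ωC) = 5.964 Ω
Z = 55.30 − j5.964 Ω
|Z| = √(55.30² + 5.964²) = 55.62 Ω
I = V/|Z| = 323.6 mA
V_R = I·|Z_R| = 0.3236 × 55.30 = 17.90 V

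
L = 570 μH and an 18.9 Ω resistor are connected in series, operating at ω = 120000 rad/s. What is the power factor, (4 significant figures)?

X_L = ωL = 68.40 Ω
Z = 18.90 + j68.40 Ω
|Z| = √(18.90² + 68.40²) = 70.96 Ω
∠Z = arctan(68.40/18.90) = 74.55°
cos φ = cos(74.55°) = 0.2663

0.2663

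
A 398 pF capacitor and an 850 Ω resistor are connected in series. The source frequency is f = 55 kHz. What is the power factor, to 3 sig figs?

ω = 2πf = 345600 rad/s
X_C = 1/(ωC) = 7270 Ω
Z = 850 − j7270 Ω
|Z| = √(850² + 7270²) = 7320 Ω
∠Z = arctan(-7270/850) = -83.3°
cos φ = cos(-83.3°) = 0.116

0.116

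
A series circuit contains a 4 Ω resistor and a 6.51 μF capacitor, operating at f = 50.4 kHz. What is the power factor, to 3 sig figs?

ω = 2πf = 316700 rad/s
X_C = 1/(ωC) = 0.485 Ω
Z = 4.00 − j0.485 Ω
|Z| = √(4.00² + 0.485²) = 4.03 Ω
∠Z = arctan(-0.485/4.00) = -6.91°
cos φ = cos(-6.91°) = 0.993

0.993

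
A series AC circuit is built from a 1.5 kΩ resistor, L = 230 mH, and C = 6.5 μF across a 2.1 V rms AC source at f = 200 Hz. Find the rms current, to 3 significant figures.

ω = 2πf = 1257 rad/s
X_L = ωL = 289 Ω
X_C = 1/(ωC) = 122 Ω
Net reactance X = X_L − X_C = 167 Ω
Z = 1500 + j167 Ω
|Z| = √(1500² + 167²) = 1510 Ω
I = V/|Z| = 2.1/1510 = 1.39 mA

1.39 mA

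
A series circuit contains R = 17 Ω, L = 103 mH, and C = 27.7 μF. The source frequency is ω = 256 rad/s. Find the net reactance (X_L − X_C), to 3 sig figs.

-115 Ω

X_L = ωL = 26.4 Ω
X_C = 1/(ωC) = 141 Ω
X = 26.4 − 141 = -115 Ω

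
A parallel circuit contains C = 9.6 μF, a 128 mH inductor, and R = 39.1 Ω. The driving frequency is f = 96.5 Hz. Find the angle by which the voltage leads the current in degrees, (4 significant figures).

ω = 2πf = 606.3 rad/s
X_L = ωL = 77.61 Ω
X_C = 1/(ωC) = 171.8 Ω
Parallel: admittances add. Y = 1/R + 1/(jωL) + jωC
Y = (0.02558 − j0.007064) S
|Y| = 0.02653 S → |Z| = 1/|Y| = 37.69 Ω, ∠Z = −∠Y = 15.44°

15.44°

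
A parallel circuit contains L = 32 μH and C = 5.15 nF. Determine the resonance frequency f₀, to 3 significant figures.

392 kHz

ω₀ = 1/√(LC) = 1/√(3.2e-05 × 5.15e-09) = 2.463e+06 rad/s
f₀ = ω₀/(2π) = 392 kHz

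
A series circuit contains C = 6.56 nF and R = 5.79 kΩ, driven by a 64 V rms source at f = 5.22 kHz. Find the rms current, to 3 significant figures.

8.62 mA

ω = 2πf = 32800 rad/s
X_C = 1/(ωC) = 4650 Ω
Z = 5790 − j4650 Ω
|Z| = √(5790² + 4650²) = 7420 Ω
I = V/|Z| = 64/7420 = 8.62 mA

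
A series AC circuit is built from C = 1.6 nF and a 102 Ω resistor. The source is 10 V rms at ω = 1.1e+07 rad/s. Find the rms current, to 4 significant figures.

85.65 mA

X_C = 1/(ωC) = 56.82 Ω
Z = 102.0 − j56.82 Ω
|Z| = √(102.0² + 56.82²) = 116.8 Ω
I = V/|Z| = 10/116.8 = 85.65 mA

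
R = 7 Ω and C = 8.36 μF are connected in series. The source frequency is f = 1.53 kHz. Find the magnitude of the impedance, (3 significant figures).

ω = 2πf = 9613 rad/s
X_C = 1/(ωC) = 12.4 Ω
Z = 7.00 − j12.4 Ω
|Z| = √(7.00² + 12.4²) = 14.3 Ω

14.3 Ω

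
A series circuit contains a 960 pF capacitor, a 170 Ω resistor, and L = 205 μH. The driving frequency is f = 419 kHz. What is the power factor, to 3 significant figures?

0.763

ω = 2πf = 2.633e+06 rad/s
X_L = ωL = 540 Ω
X_C = 1/(ωC) = 396 Ω
Net reactance X = X_L − X_C = 144 Ω
Z = 170 + j144 Ω
|Z| = √(170² + 144²) = 223 Ω
∠Z = arctan(144/170) = 40.3°
cos φ = cos(40.3°) = 0.763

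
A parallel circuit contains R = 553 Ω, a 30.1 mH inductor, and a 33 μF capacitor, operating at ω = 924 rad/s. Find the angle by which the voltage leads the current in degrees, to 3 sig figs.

X_L = ωL = 27.8 Ω
X_C = 1/(ωC) = 32.8 Ω
Parallel: admittances add. Y = 1/R + 1/(jωL) + jωC
Y = (0.00181 − j0.00546) S
|Y| = 0.00575 S → |Z| = 1/|Y| = 174 Ω, ∠Z = −∠Y = 71.7°

71.7°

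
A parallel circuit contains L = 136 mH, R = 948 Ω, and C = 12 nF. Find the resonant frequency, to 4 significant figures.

3.940 kHz

ω₀ = 1/√(LC) = 1/√(0.136 × 1.2e-08) = 24750 rad/s
f₀ = ω₀/(2π) = 3.940 kHz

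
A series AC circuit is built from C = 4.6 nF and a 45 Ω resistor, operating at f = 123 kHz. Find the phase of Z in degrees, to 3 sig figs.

-80.9°

ω = 2πf = 772800 rad/s
X_C = 1/(ωC) = 281 Ω
Z = 45.0 − j281 Ω
|Z| = √(45.0² + 281²) = 285 Ω
∠Z = arctan(-281/45.0) = -80.9°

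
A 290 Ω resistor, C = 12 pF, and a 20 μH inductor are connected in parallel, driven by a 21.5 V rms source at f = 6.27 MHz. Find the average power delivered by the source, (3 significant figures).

1.59 W

ω = 2πf = 3.94e+07 rad/s
X_L = ωL = 788 Ω
X_C = 1/(ωC) = 2120 Ω
Parallel: admittances add. Y = 1/R + 1/(jωL) + jωC
Y = (0.00345 − j0.000796) S
|Y| = 0.00354 S → |Z| = 1/|Y| = 283 Ω, ∠Z = −∠Y = 13.0°
I = V/|Z| = 76.1 mA
P = VI cos φ = 21.5 × 0.0761 × cos(13.0°) = 1.59 W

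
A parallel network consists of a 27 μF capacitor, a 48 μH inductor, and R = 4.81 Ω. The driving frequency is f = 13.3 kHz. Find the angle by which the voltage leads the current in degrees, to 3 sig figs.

ω = 2πf = 83570 rad/s
X_L = ωL = 4.01 Ω
X_C = 1/(ωC) = 0.443 Ω
Parallel: admittances add. Y = 1/R + 1/(jωL) + jωC
Y = (0.208 + j2.01) S
|Y| = 2.02 S → |Z| = 1/|Y| = 0.496 Ω, ∠Z = −∠Y = -84.1°

-84.1°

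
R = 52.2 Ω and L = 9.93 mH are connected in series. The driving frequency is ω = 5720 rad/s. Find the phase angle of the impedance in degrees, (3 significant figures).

47.4°

X_L = ωL = 56.8 Ω
Z = 52.2 + j56.8 Ω
|Z| = √(52.2² + 56.8²) = 77.1 Ω
∠Z = arctan(56.8/52.2) = 47.4°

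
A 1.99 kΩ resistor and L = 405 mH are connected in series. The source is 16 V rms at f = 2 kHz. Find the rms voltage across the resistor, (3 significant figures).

ω = 2πf = 12570 rad/s
X_L = ωL = 5090 Ω
Z = 1990 + j5090 Ω
|Z| = √(1990² + 5090²) = 5460 Ω
I = V/|Z| = 2.93 mA
V_R = I·|Z_R| = 0.00293 × 1990 = 5.83 V

5.83 V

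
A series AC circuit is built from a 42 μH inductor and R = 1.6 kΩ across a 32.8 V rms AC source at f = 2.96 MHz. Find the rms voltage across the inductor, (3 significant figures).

14.4 V

ω = 2πf = 1.86e+07 rad/s
X_L = ωL = 781 Ω
Z = 1600 + j781 Ω
|Z| = √(1600² + 781²) = 1780 Ω
I = V/|Z| = 18.4 mA
V_L = I·|Z_L| = 0.0184 × 781 = 14.4 V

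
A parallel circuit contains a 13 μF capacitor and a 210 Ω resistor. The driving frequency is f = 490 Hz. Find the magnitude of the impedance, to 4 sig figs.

24.81 Ω

ω = 2πf = 3079 rad/s
X_C = 1/(ωC) = 24.99 Ω
Parallel: admittances add. Y = 1/R + jωC
Y = (0.004762 + j0.04002) S
|Y| = 0.04031 S → |Z| = 1/|Y| = 24.81 Ω, ∠Z = −∠Y = -83.22°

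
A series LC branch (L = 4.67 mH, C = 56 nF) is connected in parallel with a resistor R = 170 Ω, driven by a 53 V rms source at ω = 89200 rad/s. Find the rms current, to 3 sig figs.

396 mA

X_L = ωL = 417 Ω
X_C = 1/(ωC) = 200 Ω
Branch 1: Z₁ = R = 170 Ω
Branch 2 (series LC): Z₂ = j(X_L − X_C) = j216 Ω
Parallel: Z = Z₁Z₂/(Z₁+Z₂), |Z| = 134 Ω, ∠Z = 38.2°
I = V/|Z| = 53/134 = 396 mA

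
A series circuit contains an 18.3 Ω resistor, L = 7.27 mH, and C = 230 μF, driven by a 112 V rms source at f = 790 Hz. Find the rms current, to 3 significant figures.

ω = 2πf = 4964 rad/s
X_L = ωL = 36.1 Ω
X_C = 1/(ωC) = 0.876 Ω
Net reactance X = X_L − X_C = 35.2 Ω
Z = 18.3 + j35.2 Ω
|Z| = √(18.3² + 35.2²) = 39.7 Ω
I = V/|Z| = 112/39.7 = 2.82 A

2.82 A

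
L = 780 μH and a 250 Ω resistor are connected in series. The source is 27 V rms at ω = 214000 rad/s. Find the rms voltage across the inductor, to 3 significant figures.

X_L = ωL = 167 Ω
Z = 250 + j167 Ω
|Z| = √(250² + 167²) = 301 Ω
I = V/|Z| = 89.8 mA
V_L = I·|Z_L| = 0.0898 × 167 = 15.0 V

15.0 V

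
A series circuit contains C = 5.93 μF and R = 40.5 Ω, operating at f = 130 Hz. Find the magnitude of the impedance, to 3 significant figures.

ω = 2πf = 816.8 rad/s
X_C = 1/(ωC) = 206 Ω
Z = 40.5 − j206 Ω
|Z| = √(40.5² + 206²) = 210 Ω

210 Ω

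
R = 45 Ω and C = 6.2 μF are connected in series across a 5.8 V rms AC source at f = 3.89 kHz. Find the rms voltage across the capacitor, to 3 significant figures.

ω = 2πf = 24440 rad/s
X_C = 1/(ωC) = 6.60 Ω
Z = 45.0 − j6.60 Ω
|Z| = √(45.0² + 6.60²) = 45.5 Ω
I = V/|Z| = 128 mA
V_C = I·|Z_C| = 0.128 × 6.60 = 0.842 V

0.842 V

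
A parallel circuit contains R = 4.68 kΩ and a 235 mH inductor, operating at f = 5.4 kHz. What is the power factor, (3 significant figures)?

0.862

ω = 2πf = 33930 rad/s
X_L = ωL = 7970 Ω
Parallel: admittances add. Y = 1/R + 1/(jωL)
Y = (0.000214 − j0.000125) S
|Y| = 0.000248 S → |Z| = 1/|Y| = 4040 Ω, ∠Z = −∠Y = 30.4°
cos φ = cos(30.4°) = 0.862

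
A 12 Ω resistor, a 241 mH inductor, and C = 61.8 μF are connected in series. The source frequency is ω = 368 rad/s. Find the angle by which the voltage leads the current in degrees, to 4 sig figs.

X_L = ωL = 88.69 Ω
X_C = 1/(ωC) = 43.97 Ω
Net reactance X = X_L − X_C = 44.72 Ω
Z = 12.00 + j44.72 Ω
|Z| = √(12.00² + 44.72²) = 46.30 Ω
∠Z = arctan(44.72/12.00) = 74.98°

74.98°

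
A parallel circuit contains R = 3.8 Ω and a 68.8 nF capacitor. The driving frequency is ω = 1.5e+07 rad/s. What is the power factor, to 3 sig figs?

X_C = 1/(ωC) = 0.969 Ω
Parallel: admittances add. Y = 1/R + jωC
Y = (0.263 + j1.03) S
|Y| = 1.07 S → |Z| = 1/|Y| = 0.939 Ω, ∠Z = −∠Y = -75.7°
cos φ = cos(-75.7°) = 0.247

0.247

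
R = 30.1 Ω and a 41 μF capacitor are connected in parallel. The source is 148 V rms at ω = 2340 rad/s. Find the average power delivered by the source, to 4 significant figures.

727.7 W

X_C = 1/(ωC) = 10.42 Ω
Parallel: admittances add. Y = 1/R + jωC
Y = (0.03322 + j0.09594) S
|Y| = 0.1015 S → |Z| = 1/|Y| = 9.849 Ω, ∠Z = −∠Y = -70.90°
I = V/|Z| = 15.03 A
P = VI cos φ = 148 × 15.03 × cos(-70.90°) = 727.7 W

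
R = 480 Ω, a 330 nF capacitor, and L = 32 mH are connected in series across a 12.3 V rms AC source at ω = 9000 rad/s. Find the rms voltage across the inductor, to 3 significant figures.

7.34 V

X_L = ωL = 288 Ω
X_C = 1/(ωC) = 337 Ω
Net reactance X = X_L − X_C = -48.7 Ω
Z = 480 − j48.7 Ω
|Z| = √(480² + 48.7²) = 482 Ω
I = V/|Z| = 25.5 mA
V_L = I·|Z_L| = 0.0255 × 288 = 7.34 V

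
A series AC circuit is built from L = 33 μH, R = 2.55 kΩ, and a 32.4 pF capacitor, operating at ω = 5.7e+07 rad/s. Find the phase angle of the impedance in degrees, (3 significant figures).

27.7°

X_L = ωL = 1880 Ω
X_C = 1/(ωC) = 541 Ω
Net reactance X = X_L − X_C = 1340 Ω
Z = 2550 + j1340 Ω
|Z| = √(2550² + 1340²) = 2880 Ω
∠Z = arctan(1340/2550) = 27.7°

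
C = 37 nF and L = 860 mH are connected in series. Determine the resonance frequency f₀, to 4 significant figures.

ω₀ = 1/√(LC) = 1/√(0.86 × 3.7e-08) = 5606 rad/s
f₀ = ω₀/(2π) = 892.2 Hz

892.2 Hz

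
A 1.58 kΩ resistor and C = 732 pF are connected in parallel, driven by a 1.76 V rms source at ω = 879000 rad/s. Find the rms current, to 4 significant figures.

X_C = 1/(ωC) = 1554 Ω
Parallel: admittances add. Y = 1/R + jωC
Y = (0.0006329 + j0.0006434) S
|Y| = 0.0009025 S → |Z| = 1/|Y| = 1108 Ω, ∠Z = −∠Y = -45.47°
I = V/|Z| = 1.76/1108 = 1.588 mA

1.588 mA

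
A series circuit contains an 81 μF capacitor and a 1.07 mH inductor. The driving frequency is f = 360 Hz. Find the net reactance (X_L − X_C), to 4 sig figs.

ω = 2πf = 2262 rad/s
X_L = ωL = 2.420 Ω
X_C = 1/(ωC) = 5.458 Ω
X = 2.420 − 5.458 = -3.038 Ω

-3.038 Ω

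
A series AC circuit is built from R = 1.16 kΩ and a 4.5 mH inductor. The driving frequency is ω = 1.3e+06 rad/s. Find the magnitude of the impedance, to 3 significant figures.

5960 Ω

X_L = ωL = 5850 Ω
Z = 1160 + j5850 Ω
|Z| = √(1160² + 5850²) = 5960 Ω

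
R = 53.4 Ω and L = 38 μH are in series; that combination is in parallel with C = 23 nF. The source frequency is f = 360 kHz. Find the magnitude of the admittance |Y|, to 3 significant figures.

ω = 2πf = 2.262e+06 rad/s
X_L = ωL = 86.0 Ω
X_C = 1/(ωC) = 19.2 Ω
Branch 1 (R+jX_L): Z₁ = 53.4 + j86.0 Ω, |Z₁| = 101 Ω
Branch 2 (−jX_C): Z₂ = −j19.2 Ω
Parallel: Z = Z₁Z₂/(Z₁+Z₂), |Z| = 22.8 Ω, ∠Z = -83.2°
|Y| = 1/|Z| = 43.9 mS

43.9 mS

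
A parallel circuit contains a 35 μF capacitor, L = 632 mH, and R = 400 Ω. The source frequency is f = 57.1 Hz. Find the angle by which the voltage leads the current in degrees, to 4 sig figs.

ω = 2πf = 358.8 rad/s
X_L = ωL = 226.7 Ω
X_C = 1/(ωC) = 79.64 Ω
Parallel: admittances add. Y = 1/R + 1/(jωL) + jωC
Y = (0.002500 + j0.008147) S
|Y| = 0.008522 S → |Z| = 1/|Y| = 117.3 Ω, ∠Z = −∠Y = -72.94°

-72.94°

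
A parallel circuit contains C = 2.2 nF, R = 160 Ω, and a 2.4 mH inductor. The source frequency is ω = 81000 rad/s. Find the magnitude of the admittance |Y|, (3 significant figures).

X_L = ωL = 194 Ω
X_C = 1/(ωC) = 5610 Ω
Parallel: admittances add. Y = 1/R + 1/(jωL) + jωC
Y = (0.00625 − j0.00497) S
|Y| = 0.00798 S → |Z| = 1/|Y| = 125 Ω, ∠Z = −∠Y = 38.5°

7.98 mS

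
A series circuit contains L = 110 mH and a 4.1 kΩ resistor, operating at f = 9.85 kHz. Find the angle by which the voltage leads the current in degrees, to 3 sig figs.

ω = 2πf = 61890 rad/s
X_L = ωL = 6810 Ω
Z = 4100 + j6810 Ω
|Z| = √(4100² + 6810²) = 7950 Ω
∠Z = arctan(6810/4100) = 58.9°

58.9°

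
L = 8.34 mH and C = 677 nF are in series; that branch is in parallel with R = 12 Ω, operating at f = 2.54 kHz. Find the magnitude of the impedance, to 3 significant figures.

ω = 2πf = 15960 rad/s
X_L = ωL = 133 Ω
X_C = 1/(ωC) = 92.6 Ω
Branch 1: Z₁ = R = 12.0 Ω
Branch 2 (series LC): Z₂ = j(X_L − X_C) = j40.5 Ω
Parallel: Z = Z₁Z₂/(Z₁+Z₂), |Z| = 11.5 Ω, ∠Z = 16.5°

11.5 Ω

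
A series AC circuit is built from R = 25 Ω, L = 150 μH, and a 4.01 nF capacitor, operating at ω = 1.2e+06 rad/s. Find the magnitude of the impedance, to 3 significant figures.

37.4 Ω

X_L = ωL = 180 Ω
X_C = 1/(ωC) = 208 Ω
Net reactance X = X_L − X_C = -27.8 Ω
Z = 25.0 − j27.8 Ω
|Z| = √(25.0² + 27.8²) = 37.4 Ω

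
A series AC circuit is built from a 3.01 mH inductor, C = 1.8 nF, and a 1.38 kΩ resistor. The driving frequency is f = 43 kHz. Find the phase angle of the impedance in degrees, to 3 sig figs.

-42.0°

ω = 2πf = 270200 rad/s
X_L = ωL = 813 Ω
X_C = 1/(ωC) = 2060 Ω
Net reactance X = X_L − X_C = -1240 Ω
Z = 1380 − j1240 Ω
|Z| = √(1380² + 1240²) = 1860 Ω
∠Z = arctan(-1240/1380) = -42.0°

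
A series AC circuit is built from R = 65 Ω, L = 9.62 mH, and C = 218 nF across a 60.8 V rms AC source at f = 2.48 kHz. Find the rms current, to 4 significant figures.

383.8 mA

ω = 2πf = 15580 rad/s
X_L = ωL = 149.9 Ω
X_C = 1/(ωC) = 294.4 Ω
Net reactance X = X_L − X_C = -144.5 Ω
Z = 65.00 − j144.5 Ω
|Z| = √(65.00² + 144.5²) = 158.4 Ω
I = V/|Z| = 60.8/158.4 = 383.8 mA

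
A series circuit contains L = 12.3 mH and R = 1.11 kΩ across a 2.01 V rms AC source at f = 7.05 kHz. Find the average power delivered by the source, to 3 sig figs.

ω = 2πf = 44300 rad/s
X_L = ωL = 545 Ω
Z = 1110 + j545 Ω
|Z| = √(1110² + 545²) = 1240 Ω
∠Z = arctan(545/1110) = 26.1°
I = V/|Z| = 1.63 mA
P = VI cos φ = 2.01 × 0.00163 × cos(26.1°) = 2.93 mW

2.93 mW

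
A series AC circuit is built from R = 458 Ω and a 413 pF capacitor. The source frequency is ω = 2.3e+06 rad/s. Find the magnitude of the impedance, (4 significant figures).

X_C = 1/(ωC) = 1053 Ω
Z = 458.0 − j1053 Ω
|Z| = √(458.0² + 1053²) = 1148 Ω

1148 Ω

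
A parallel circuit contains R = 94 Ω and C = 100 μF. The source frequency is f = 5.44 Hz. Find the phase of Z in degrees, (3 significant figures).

ω = 2πf = 34.18 rad/s
X_C = 1/(ωC) = 293 Ω
Parallel: admittances add. Y = 1/R + jωC
Y = (0.0106 + j0.00342) S
|Y| = 0.0112 S → |Z| = 1/|Y| = 89.5 Ω, ∠Z = −∠Y = -17.8°

-17.8°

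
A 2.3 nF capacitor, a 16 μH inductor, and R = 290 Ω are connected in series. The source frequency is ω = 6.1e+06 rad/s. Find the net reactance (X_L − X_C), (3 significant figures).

X_L = ωL = 97.6 Ω
X_C = 1/(ωC) = 71.3 Ω
X = 97.6 − 71.3 = 26.3 Ω

26.3 Ω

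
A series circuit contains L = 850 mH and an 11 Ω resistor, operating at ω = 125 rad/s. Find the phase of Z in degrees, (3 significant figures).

84.1°

X_L = ωL = 106 Ω
Z = 11.0 + j106 Ω
|Z| = √(11.0² + 106²) = 107 Ω
∠Z = arctan(106/11.0) = 84.1°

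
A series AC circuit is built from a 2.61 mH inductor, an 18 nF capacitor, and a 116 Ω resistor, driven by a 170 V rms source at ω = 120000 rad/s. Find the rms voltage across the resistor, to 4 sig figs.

X_L = ωL = 313.2 Ω
X_C = 1/(ωC) = 463.0 Ω
Net reactance X = X_L − X_C = -149.8 Ω
Z = 116.0 − j149.8 Ω
|Z| = √(116.0² + 149.8²) = 189.4 Ω
I = V/|Z| = 897.4 mA
V_R = I·|Z_R| = 0.8974 × 116.0 = 104.1 V

104.1 V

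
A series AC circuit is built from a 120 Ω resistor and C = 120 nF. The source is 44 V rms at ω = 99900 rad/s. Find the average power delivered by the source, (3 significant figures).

X_C = 1/(ωC) = 83.4 Ω
Z = 120 − j83.4 Ω
|Z| = √(120² + 83.4²) = 146 Ω
∠Z = arctan(-83.4/120) = -34.8°
I = V/|Z| = 301 mA
P = VI cos φ = 44 × 0.301 × cos(-34.8°) = 10.9 W

10.9 W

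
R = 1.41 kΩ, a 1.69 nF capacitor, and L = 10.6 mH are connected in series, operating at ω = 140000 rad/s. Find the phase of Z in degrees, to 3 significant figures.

X_L = ωL = 1480 Ω
X_C = 1/(ωC) = 4230 Ω
Net reactance X = X_L − X_C = -2740 Ω
Z = 1410 − j2740 Ω
|Z| = √(1410² + 2740²) = 3080 Ω
∠Z = arctan(-2740/1410) = -62.8°

-62.8°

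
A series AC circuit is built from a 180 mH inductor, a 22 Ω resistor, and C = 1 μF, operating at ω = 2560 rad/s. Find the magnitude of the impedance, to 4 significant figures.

73.54 Ω

X_L = ωL = 460.8 Ω
X_C = 1/(ωC) = 390.6 Ω
Net reactance X = X_L − X_C = 70.17 Ω
Z = 22.00 + j70.17 Ω
|Z| = √(22.00² + 70.17²) = 73.54 Ω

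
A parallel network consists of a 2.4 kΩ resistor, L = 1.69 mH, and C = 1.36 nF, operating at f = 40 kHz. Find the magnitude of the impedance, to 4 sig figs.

ω = 2πf = 251300 rad/s
X_L = ωL = 424.7 Ω
X_C = 1/(ωC) = 2926 Ω
Parallel: admittances add. Y = 1/R + 1/(jωL) + jωC
Y = (0.0004167 − j0.002013) S
|Y| = 0.002055 S → |Z| = 1/|Y| = 486.6 Ω, ∠Z = −∠Y = 78.30°

486.6 Ω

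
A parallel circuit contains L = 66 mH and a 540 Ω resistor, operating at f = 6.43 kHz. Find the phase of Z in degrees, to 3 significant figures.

11.4°

ω = 2πf = 40400 rad/s
X_L = ωL = 2670 Ω
Parallel: admittances add. Y = 1/R + 1/(jωL)
Y = (0.00185 − j0.000375) S
|Y| = 0.00189 S → |Z| = 1/|Y| = 529 Ω, ∠Z = −∠Y = 11.4°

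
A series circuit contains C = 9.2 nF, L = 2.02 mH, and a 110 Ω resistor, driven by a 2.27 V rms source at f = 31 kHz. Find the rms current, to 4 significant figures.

ω = 2πf = 194800 rad/s
X_L = ωL = 393.5 Ω
X_C = 1/(ωC) = 558.0 Ω
Net reactance X = X_L − X_C = -164.6 Ω
Z = 110.0 − j164.6 Ω
|Z| = √(110.0² + 164.6²) = 198.0 Ω
I = V/|Z| = 2.27/198.0 = 11.47 mA

11.47 mA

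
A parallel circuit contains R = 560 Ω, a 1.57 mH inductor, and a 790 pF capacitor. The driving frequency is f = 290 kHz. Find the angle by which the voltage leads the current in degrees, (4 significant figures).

-31.40°

ω = 2πf = 1.822e+06 rad/s
X_L = ωL = 2861 Ω
X_C = 1/(ωC) = 694.7 Ω
Parallel: admittances add. Y = 1/R + 1/(jωL) + jωC
Y = (0.001786 + j0.001090) S
|Y| = 0.002092 S → |Z| = 1/|Y| = 478.0 Ω, ∠Z = −∠Y = -31.40°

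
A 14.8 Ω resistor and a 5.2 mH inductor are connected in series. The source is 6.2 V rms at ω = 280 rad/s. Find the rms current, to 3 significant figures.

X_L = ωL = 1.46 Ω
Z = 14.8 + j1.46 Ω
|Z| = √(14.8² + 1.46²) = 14.9 Ω
I = V/|Z| = 6.2/14.9 = 417 mA

417 mA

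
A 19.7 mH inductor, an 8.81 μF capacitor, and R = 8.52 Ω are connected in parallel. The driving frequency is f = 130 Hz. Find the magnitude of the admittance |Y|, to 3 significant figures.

ω = 2πf = 816.8 rad/s
X_L = ωL = 16.1 Ω
X_C = 1/(ωC) = 139 Ω
Parallel: admittances add. Y = 1/R + 1/(jωL) + jωC
Y = (0.117 − j0.0549) S
|Y| = 0.130 S → |Z| = 1/|Y| = 7.72 Ω, ∠Z = −∠Y = 25.1°

130 mS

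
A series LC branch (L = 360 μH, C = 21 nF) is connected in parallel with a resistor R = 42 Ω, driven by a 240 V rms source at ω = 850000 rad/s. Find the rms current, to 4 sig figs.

5.794 A

X_L = ωL = 306.0 Ω
X_C = 1/(ωC) = 56.02 Ω
Branch 1: Z₁ = R = 42.00 Ω
Branch 2 (series LC): Z₂ = j(X_L − X_C) = j250.0 Ω
Parallel: Z = Z₁Z₂/(Z₁+Z₂), |Z| = 41.42 Ω, ∠Z = 9.537°
I = V/|Z| = 240/41.42 = 5.794 A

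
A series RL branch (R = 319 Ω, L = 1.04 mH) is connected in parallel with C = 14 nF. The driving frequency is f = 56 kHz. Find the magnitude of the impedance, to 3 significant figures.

275 Ω

ω = 2πf = 351900 rad/s
X_L = ωL = 366 Ω
X_C = 1/(ωC) = 203 Ω
Branch 1 (R+jX_L): Z₁ = 319 + j366 Ω, |Z₁| = 485 Ω
Branch 2 (−jX_C): Z₂ = −j203 Ω
Parallel: Z = Z₁Z₂/(Z₁+Z₂), |Z| = 275 Ω, ∠Z = -68.1°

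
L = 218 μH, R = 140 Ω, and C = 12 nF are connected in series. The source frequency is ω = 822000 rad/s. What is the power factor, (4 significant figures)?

0.8741

X_L = ωL = 179.2 Ω
X_C = 1/(ωC) = 101.4 Ω
Net reactance X = X_L − X_C = 77.82 Ω
Z = 140.0 + j77.82 Ω
|Z| = √(140.0² + 77.82²) = 160.2 Ω
∠Z = arctan(77.82/140.0) = 29.07°
cos φ = cos(29.07°) = 0.8741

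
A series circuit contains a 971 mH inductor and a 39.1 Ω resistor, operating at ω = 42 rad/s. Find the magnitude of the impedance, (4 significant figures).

X_L = ωL = 40.78 Ω
Z = 39.10 + j40.78 Ω
|Z| = √(39.10² + 40.78²) = 56.50 Ω

56.50 Ω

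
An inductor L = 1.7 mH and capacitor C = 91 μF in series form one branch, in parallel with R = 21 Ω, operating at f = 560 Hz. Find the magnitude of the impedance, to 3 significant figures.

ω = 2πf = 3519 rad/s
X_L = ωL = 5.98 Ω
X_C = 1/(ωC) = 3.12 Ω
Branch 1: Z₁ = R = 21.0 Ω
Branch 2 (series LC): Z₂ = j(X_L − X_C) = j2.86 Ω
Parallel: Z = Z₁Z₂/(Z₁+Z₂), |Z| = 2.83 Ω, ∠Z = 82.2°

2.83 Ω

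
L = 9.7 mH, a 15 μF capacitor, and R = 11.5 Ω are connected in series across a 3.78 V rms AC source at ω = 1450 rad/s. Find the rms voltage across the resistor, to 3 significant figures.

1.28 V

X_L = ωL = 14.1 Ω
X_C = 1/(ωC) = 46.0 Ω
Net reactance X = X_L − X_C = -31.9 Ω
Z = 11.5 − j31.9 Ω
|Z| = √(11.5² + 31.9²) = 33.9 Ω
I = V/|Z| = 111 mA
V_R = I·|Z_R| = 0.111 × 11.5 = 1.28 V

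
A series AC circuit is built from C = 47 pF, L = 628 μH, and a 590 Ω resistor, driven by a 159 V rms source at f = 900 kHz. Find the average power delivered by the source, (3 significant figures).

38.0 W

ω = 2πf = 5.655e+06 rad/s
X_L = ωL = 3550 Ω
X_C = 1/(ωC) = 3760 Ω
Net reactance X = X_L − X_C = -211 Ω
Z = 590 − j211 Ω
|Z| = √(590² + 211²) = 627 Ω
∠Z = arctan(-211/590) = -19.7°
I = V/|Z| = 254 mA
P = VI cos φ = 159 × 0.254 × cos(-19.7°) = 38.0 W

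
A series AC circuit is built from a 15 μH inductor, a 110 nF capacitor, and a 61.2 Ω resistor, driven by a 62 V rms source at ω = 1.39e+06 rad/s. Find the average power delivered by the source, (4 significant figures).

59.55 W

X_L = ωL = 20.85 Ω
X_C = 1/(ωC) = 6.540 Ω
Net reactance X = X_L − X_C = 14.31 Ω
Z = 61.20 + j14.31 Ω
|Z| = √(61.20² + 14.31²) = 62.85 Ω
∠Z = arctan(14.31/61.20) = 13.16°
I = V/|Z| = 986.5 mA
P = VI cos φ = 62 × 0.9865 × cos(13.16°) = 59.55 W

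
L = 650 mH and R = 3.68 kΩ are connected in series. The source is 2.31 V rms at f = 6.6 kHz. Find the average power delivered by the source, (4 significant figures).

ω = 2πf = 41470 rad/s
X_L = ωL = 26950 Ω
Z = 3680 + j26950 Ω
|Z| = √(3680² + 26950²) = 27200 Ω
∠Z = arctan(26950/3680) = 82.23°
I = V/|Z| = 84.91 μA
P = VI cos φ = 2.31 × 8.491e-05 × cos(82.23°) = 26.53 μW

26.53 μW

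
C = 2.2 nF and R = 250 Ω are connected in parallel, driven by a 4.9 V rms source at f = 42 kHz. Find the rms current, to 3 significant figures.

ω = 2πf = 263900 rad/s
X_C = 1/(ωC) = 1720 Ω
Parallel: admittances add. Y = 1/R + jωC
Y = (0.00400 + j0.000581) S
|Y| = 0.00404 S → |Z| = 1/|Y| = 247 Ω, ∠Z = −∠Y = -8.26°
I = V/|Z| = 4.9/247 = 19.8 mA

19.8 mA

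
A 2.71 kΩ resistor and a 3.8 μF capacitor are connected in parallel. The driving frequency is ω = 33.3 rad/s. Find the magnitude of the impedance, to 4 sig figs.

X_C = 1/(ωC) = 7903 Ω
Parallel: admittances add. Y = 1/R + jωC
Y = (0.0003690 + j0.0001265) S
|Y| = 0.0003901 S → |Z| = 1/|Y| = 2563 Ω, ∠Z = −∠Y = -18.93°

2563 Ω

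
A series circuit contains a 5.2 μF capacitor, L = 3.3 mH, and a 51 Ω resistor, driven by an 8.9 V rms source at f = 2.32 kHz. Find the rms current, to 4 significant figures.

ω = 2πf = 14580 rad/s
X_L = ωL = 48.10 Ω
X_C = 1/(ωC) = 13.19 Ω
Net reactance X = X_L − X_C = 34.91 Ω
Z = 51.00 + j34.91 Ω
|Z| = √(51.00² + 34.91²) = 61.80 Ω
I = V/|Z| = 8.9/61.80 = 144.0 mA

144.0 mA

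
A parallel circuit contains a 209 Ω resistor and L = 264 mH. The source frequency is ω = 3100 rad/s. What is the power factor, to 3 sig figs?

X_L = ωL = 818 Ω
Parallel: admittances add. Y = 1/R + 1/(jωL)
Y = (0.00478 − j0.00122) S
|Y| = 0.00494 S → |Z| = 1/|Y| = 203 Ω, ∠Z = −∠Y = 14.3°
cos φ = cos(14.3°) = 0.969

0.969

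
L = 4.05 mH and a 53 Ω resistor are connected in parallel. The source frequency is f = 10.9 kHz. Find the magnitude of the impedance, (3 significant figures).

52.1 Ω

ω = 2πf = 68490 rad/s
X_L = ωL = 277 Ω
Parallel: admittances add. Y = 1/R + 1/(jωL)
Y = (0.0189 − j0.00361) S
|Y| = 0.0192 S → |Z| = 1/|Y| = 52.1 Ω, ∠Z = −∠Y = 10.8°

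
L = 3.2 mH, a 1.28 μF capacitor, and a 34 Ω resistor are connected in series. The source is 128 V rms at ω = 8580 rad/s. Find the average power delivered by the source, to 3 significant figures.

107 W

X_L = ωL = 27.5 Ω
X_C = 1/(ωC) = 91.1 Ω
Net reactance X = X_L − X_C = -63.6 Ω
Z = 34.0 − j63.6 Ω
|Z| = √(34.0² + 63.6²) = 72.1 Ω
∠Z = arctan(-63.6/34.0) = -61.9°
I = V/|Z| = 1.77 A
P = VI cos φ = 128 × 1.77 × cos(-61.9°) = 107 W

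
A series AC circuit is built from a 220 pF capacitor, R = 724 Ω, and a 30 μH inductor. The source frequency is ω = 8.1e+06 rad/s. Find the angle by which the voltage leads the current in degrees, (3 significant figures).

X_L = ωL = 243 Ω
X_C = 1/(ωC) = 561 Ω
Net reactance X = X_L − X_C = -318 Ω
Z = 724 − j318 Ω
|Z| = √(724² + 318²) = 791 Ω
∠Z = arctan(-318/724) = -23.7°

-23.7°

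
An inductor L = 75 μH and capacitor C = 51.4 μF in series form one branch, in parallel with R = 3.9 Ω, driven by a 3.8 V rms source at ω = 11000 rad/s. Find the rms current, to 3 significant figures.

4.14 A

X_L = ωL = 0.825 Ω
X_C = 1/(ωC) = 1.77 Ω
Branch 1: Z₁ = R = 3.90 Ω
Branch 2 (series LC): Z₂ = j(X_L − X_C) = −j0.944 Ω
Parallel: Z = Z₁Z₂/(Z₁+Z₂), |Z| = 0.917 Ω, ∠Z = -76.4°
I = V/|Z| = 3.8/0.917 = 4.14 A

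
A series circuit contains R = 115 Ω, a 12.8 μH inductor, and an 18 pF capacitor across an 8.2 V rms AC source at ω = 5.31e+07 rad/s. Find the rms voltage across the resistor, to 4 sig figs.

X_L = ωL = 679.7 Ω
X_C = 1/(ωC) = 1046 Ω
Net reactance X = X_L − X_C = -366.6 Ω
Z = 115.0 − j366.6 Ω
|Z| = √(115.0² + 366.6²) = 384.2 Ω
I = V/|Z| = 21.34 mA
V_R = I·|Z_R| = 0.02134 × 115.0 = 2.455 V

2.455 V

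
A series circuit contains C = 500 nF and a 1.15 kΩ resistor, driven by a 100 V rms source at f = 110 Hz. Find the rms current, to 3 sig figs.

32.1 mA

ω = 2πf = 691.2 rad/s
X_C = 1/(ωC) = 2890 Ω
Z = 1150 − j2890 Ω
|Z| = √(1150² + 2890²) = 3110 Ω
I = V/|Z| = 100/3110 = 32.1 mA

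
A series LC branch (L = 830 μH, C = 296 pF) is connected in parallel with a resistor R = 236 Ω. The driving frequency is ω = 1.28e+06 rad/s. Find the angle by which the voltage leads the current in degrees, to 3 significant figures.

-8.51°

X_L = ωL = 1060 Ω
X_C = 1/(ωC) = 2640 Ω
Branch 1: Z₁ = R = 236 Ω
Branch 2 (series LC): Z₂ = j(X_L − X_C) = −j1580 Ω
Parallel: Z = Z₁Z₂/(Z₁+Z₂), |Z| = 233 Ω, ∠Z = -8.51°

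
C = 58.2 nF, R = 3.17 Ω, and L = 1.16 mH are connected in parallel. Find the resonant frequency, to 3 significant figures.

ω₀ = 1/√(LC) = 1/√(0.00116 × 5.82e-08) = 121700 rad/s
f₀ = ω₀/(2π) = 19.4 kHz

19.4 kHz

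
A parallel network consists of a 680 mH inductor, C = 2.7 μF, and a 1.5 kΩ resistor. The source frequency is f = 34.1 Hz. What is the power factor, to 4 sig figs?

0.1055

ω = 2πf = 214.3 rad/s
X_L = ωL = 145.7 Ω
X_C = 1/(ωC) = 1729 Ω
Parallel: admittances add. Y = 1/R + 1/(jωL) + jωC
Y = (0.0006667 − j0.006285) S
|Y| = 0.006320 S → |Z| = 1/|Y| = 158.2 Ω, ∠Z = −∠Y = 83.95°
cos φ = cos(83.95°) = 0.1055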